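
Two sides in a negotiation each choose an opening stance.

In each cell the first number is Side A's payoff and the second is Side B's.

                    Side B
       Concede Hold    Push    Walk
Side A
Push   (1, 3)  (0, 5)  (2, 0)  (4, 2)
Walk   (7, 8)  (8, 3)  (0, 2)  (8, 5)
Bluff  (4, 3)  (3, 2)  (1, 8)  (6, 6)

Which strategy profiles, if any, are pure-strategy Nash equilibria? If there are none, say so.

Pure NE: (Walk, Concede)

(Push, Concede): Side A can switch to Walk (1 → 7). Not NE.
(Push, Hold): Side A can switch to Walk (0 → 8). Not NE.
(Push, Push): Side B can switch to Concede (0 → 3). Not NE.
(Push, Walk): Side A can switch to Walk (4 → 8). Not NE.
(Walk, Concede): Side A gets 7, best alternative 4; Side B gets 8, best alternative 5. No profitable deviation — NE.
(Walk, Hold): Side B can switch to Concede (3 → 8). Not NE.
(Walk, Push): Side A can switch to Push (0 → 2). Not NE.
(Walk, Walk): Side B can switch to Concede (5 → 8). Not NE.
(Bluff, Concede): Side A can switch to Walk (4 → 7). Not NE.
(The remaining 3 profiles each have a profitable deviation by the same check.)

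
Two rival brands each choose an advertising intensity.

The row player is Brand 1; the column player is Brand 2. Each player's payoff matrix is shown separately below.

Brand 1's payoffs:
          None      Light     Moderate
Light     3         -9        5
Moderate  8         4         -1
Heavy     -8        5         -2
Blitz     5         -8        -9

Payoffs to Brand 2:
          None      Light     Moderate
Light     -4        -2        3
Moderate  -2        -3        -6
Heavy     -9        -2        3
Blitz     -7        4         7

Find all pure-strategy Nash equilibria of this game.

For each strategy profile, look for a profitable unilateral deviation.
(Light, None): Brand 1 can switch to Moderate (3 → 8). Not NE.
(Light, Light): Brand 1 can switch to Moderate (-9 → 4). Not NE.
(Light, Moderate): Brand 1 gets 5, best alternative -1; Brand 2 gets 3, best alternative -2. No profitable deviation — NE.
(Moderate, None): Brand 1 gets 8, best alternative 5; Brand 2 gets -2, best alternative -3. No profitable deviation — NE.
(Moderate, Light): Brand 1 can switch to Heavy (4 → 5). Not NE.
(Moderate, Moderate): Brand 1 can switch to Light (-1 → 5). Not NE.
(Heavy, None): Brand 1 can switch to Light (-8 → 3). Not NE.
(Heavy, Light): Brand 2 can switch to Moderate (-2 → 3). Not NE.
(Heavy, Moderate): Brand 1 can switch to Light (-2 → 5). Not NE.
(Blitz, None): Brand 1 can switch to Moderate (5 → 8). Not NE.
(Blitz, Light): Brand 1 can switch to Moderate (-8 → 4). Not NE.
(Blitz, Moderate): Brand 1 can switch to Light (-9 → 5). Not NE.

Pure-strategy Nash equilibria: (Light, Moderate); (Moderate, None)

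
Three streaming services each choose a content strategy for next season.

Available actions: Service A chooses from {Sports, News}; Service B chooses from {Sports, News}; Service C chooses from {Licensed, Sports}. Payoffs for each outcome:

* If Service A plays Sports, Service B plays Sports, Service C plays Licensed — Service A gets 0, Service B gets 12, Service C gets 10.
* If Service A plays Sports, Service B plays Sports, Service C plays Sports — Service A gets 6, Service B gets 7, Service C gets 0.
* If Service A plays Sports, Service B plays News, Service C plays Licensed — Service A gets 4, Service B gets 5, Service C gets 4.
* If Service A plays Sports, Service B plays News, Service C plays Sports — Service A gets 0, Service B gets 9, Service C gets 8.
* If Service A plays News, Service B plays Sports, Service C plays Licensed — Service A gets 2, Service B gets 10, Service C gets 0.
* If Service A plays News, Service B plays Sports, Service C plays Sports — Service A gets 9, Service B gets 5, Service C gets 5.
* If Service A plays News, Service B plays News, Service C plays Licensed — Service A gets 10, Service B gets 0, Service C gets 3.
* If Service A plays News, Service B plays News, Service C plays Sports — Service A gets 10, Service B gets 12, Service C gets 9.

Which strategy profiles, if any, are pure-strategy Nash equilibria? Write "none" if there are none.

Service A against (Sports, Licensed): payoffs 0, 2 → best response News.
Service A against (Sports, Sports): payoffs 6, 9 → best response News.
Service A against (News, Licensed): payoffs 4, 10 → best response News.
Service A against (News, Sports): payoffs 0, 10 → best response News.
Service B against (Sports, Licensed): payoffs 12, 5 → best response Sports.
Service B against (Sports, Sports): payoffs 7, 9 → best response News.
Service B against (News, Licensed): payoffs 10, 0 → best response Sports.
Service B against (News, Sports): payoffs 5, 12 → best response News.
Service C against (Sports, Sports): payoffs 10, 0 → best response Licensed.
Service C against (Sports, News): payoffs 4, 8 → best response Sports.
Service C against (News, Sports): payoffs 0, 5 → best response Sports.
Service C against (News, News): payoffs 3, 9 → best response Sports.
Mutual best responses: (News, News, Sports).

(News, News, Sports)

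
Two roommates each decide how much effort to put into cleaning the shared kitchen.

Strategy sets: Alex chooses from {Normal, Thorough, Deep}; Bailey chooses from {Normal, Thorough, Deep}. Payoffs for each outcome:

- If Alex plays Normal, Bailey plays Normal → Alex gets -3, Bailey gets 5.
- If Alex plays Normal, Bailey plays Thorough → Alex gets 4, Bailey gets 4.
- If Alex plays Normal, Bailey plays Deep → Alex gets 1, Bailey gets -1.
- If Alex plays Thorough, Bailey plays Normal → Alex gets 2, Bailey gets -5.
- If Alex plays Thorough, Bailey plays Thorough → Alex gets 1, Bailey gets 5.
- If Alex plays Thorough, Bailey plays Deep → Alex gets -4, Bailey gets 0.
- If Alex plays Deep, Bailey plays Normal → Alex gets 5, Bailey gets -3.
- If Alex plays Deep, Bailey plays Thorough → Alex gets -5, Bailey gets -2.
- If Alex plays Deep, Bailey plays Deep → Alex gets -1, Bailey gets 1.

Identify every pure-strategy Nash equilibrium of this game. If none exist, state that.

No pure-strategy Nash equilibrium.

Alex against Normal: payoffs -3, 2, 5 → best response Deep.
Alex against Thorough: payoffs 4, 1, -5 → best response Normal.
Alex against Deep: payoffs 1, -4, -1 → best response Normal.
Bailey against Normal: payoffs 5, 4, -1 → best response Normal.
Bailey against Thorough: payoffs -5, 5, 0 → best response Thorough.
Bailey against Deep: payoffs -3, -2, 1 → best response Deep.
No profile is a mutual best response for all players.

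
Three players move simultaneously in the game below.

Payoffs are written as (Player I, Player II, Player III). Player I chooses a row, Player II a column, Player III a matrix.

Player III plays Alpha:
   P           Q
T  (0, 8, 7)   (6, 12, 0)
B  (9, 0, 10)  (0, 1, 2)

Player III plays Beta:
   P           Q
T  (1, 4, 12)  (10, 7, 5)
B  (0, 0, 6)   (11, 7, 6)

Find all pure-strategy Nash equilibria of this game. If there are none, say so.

(T, P, Alpha): Player I can switch to B (0 → 9). Not NE.
(T, P, Beta): Player II can switch to Q (4 → 7). Not NE.
(T, Q, Alpha): Player III can switch to Beta (0 → 5). Not NE.
(T, Q, Beta): Player I can switch to B (10 → 11). Not NE.
(B, P, Alpha): Player II can switch to Q (0 → 1). Not NE.
(B, P, Beta): Player I can switch to T (0 → 1). Not NE.
(B, Q, Alpha): Player I can switch to T (0 → 6). Not NE.
(B, Q, Beta): Player I gets 11, best alternative 10; Player II gets 7, best alternative 0; Player III gets 6, best alternative 2. No profitable deviation — NE.

(B, Q, Beta)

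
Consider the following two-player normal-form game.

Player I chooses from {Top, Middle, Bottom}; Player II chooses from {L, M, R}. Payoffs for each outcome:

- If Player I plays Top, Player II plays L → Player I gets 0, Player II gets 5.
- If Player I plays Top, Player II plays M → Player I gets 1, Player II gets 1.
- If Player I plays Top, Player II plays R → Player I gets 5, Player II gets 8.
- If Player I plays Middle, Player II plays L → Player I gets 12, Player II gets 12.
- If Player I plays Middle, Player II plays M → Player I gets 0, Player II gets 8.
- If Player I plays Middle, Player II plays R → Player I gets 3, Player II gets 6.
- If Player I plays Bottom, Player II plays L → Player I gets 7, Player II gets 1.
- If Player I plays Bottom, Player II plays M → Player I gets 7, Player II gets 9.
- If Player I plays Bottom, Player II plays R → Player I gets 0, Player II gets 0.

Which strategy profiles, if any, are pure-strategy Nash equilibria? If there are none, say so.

(Top, L): Player I can switch to Middle (0 → 12). Not NE.
(Top, M): Player I can switch to Bottom (1 → 7). Not NE.
(Top, R): Player I gets 5, best alternative 3; Player II gets 8, best alternative 5. No profitable deviation — NE.
(Middle, L): Player I gets 12, best alternative 7; Player II gets 12, best alternative 8. No profitable deviation — NE.
(Middle, M): Player I can switch to Top (0 → 1). Not NE.
(Middle, R): Player I can switch to Top (3 → 5). Not NE.
(Bottom, L): Player I can switch to Middle (7 → 12). Not NE.
(Bottom, M): Player I gets 7, best alternative 1; Player II gets 9, best alternative 1. No profitable deviation — NE.
(Bottom, R): Player I can switch to Top (0 → 5). Not NE.

The pure Nash equilibria are (Top, R) and (Middle, L) and (Bottom, M).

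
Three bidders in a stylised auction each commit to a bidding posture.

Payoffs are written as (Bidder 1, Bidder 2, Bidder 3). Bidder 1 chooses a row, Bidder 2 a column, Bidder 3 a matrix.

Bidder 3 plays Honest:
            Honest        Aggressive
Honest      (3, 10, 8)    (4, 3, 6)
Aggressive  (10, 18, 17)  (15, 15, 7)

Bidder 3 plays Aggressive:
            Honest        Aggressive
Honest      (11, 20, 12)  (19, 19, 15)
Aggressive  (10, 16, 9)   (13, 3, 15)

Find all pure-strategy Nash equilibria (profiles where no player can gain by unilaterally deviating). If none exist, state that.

Bidder 1 against (Honest, Honest): payoffs 3, 10 → best response Aggressive.
Bidder 1 against (Honest, Aggressive): payoffs 11, 10 → best response Honest.
Bidder 1 against (Aggressive, Honest): payoffs 4, 15 → best response Aggressive.
Bidder 1 against (Aggressive, Aggressive): payoffs 19, 13 → best response Honest.
Bidder 2 against (Honest, Honest): payoffs 10, 3 → best response Honest.
Bidder 2 against (Honest, Aggressive): payoffs 20, 19 → best response Honest.
Bidder 2 against (Aggressive, Honest): payoffs 18, 15 → best response Honest.
Bidder 2 against (Aggressive, Aggressive): payoffs 16, 3 → best response Honest.
Bidder 3 against (Honest, Honest): payoffs 8, 12 → best response Aggressive.
Bidder 3 against (Honest, Aggressive): payoffs 6, 15 → best response Aggressive.
Bidder 3 against (Aggressive, Honest): payoffs 17, 9 → best response Honest.
Bidder 3 against (Aggressive, Aggressive): payoffs 7, 15 → best response Aggressive.
Mutual best responses: (Honest, Honest, Aggressive); (Aggressive, Honest, Honest).

The pure Nash equilibria are (Honest, Honest, Aggressive) and (Aggressive, Honest, Honest).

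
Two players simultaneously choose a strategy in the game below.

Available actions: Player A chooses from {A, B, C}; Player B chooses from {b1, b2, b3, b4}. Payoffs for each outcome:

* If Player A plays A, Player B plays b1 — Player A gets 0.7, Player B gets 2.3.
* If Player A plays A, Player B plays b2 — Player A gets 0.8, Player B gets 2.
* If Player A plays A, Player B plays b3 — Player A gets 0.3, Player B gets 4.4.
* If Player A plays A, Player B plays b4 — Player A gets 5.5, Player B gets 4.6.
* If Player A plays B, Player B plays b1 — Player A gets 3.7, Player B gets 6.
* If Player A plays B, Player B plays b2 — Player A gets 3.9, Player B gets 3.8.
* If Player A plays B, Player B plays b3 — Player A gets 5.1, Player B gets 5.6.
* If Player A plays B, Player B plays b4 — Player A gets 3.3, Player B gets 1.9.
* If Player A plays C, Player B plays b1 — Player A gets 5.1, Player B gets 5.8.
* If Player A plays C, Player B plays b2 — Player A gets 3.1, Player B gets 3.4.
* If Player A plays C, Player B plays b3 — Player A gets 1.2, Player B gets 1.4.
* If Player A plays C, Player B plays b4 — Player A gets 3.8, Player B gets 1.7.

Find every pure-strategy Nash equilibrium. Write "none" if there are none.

(A, b4), (C, b1)

Player A against b1: payoffs 0.7, 3.7, 5.1 → best response C.
Player A against b2: payoffs 0.8, 3.9, 3.1 → best response B.
Player A against b3: payoffs 0.3, 5.1, 1.2 → best response B.
Player A against b4: payoffs 5.5, 3.3, 3.8 → best response A.
Player B against A: payoffs 2.3, 2, 4.4, 4.6 → best response b4.
Player B against B: payoffs 6, 3.8, 5.6, 1.9 → best response b1.
Player B against C: payoffs 5.8, 3.4, 1.4, 1.7 → best response b1.
Mutual best responses: (A, b4); (C, b1).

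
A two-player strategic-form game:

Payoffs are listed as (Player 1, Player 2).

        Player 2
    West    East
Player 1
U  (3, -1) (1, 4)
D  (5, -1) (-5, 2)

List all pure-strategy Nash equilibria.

(U, East)

For each strategy profile, look for a profitable unilateral deviation.
(U, West): Player 1 can switch to D (3 → 5). Not NE.
(U, East): Player 1 gets 1, best alternative -5; Player 2 gets 4, best alternative -1. No profitable deviation — NE.
(D, West): Player 2 can switch to East (-1 → 2). Not NE.
(D, East): Player 1 can switch to U (-5 → 1). Not NE.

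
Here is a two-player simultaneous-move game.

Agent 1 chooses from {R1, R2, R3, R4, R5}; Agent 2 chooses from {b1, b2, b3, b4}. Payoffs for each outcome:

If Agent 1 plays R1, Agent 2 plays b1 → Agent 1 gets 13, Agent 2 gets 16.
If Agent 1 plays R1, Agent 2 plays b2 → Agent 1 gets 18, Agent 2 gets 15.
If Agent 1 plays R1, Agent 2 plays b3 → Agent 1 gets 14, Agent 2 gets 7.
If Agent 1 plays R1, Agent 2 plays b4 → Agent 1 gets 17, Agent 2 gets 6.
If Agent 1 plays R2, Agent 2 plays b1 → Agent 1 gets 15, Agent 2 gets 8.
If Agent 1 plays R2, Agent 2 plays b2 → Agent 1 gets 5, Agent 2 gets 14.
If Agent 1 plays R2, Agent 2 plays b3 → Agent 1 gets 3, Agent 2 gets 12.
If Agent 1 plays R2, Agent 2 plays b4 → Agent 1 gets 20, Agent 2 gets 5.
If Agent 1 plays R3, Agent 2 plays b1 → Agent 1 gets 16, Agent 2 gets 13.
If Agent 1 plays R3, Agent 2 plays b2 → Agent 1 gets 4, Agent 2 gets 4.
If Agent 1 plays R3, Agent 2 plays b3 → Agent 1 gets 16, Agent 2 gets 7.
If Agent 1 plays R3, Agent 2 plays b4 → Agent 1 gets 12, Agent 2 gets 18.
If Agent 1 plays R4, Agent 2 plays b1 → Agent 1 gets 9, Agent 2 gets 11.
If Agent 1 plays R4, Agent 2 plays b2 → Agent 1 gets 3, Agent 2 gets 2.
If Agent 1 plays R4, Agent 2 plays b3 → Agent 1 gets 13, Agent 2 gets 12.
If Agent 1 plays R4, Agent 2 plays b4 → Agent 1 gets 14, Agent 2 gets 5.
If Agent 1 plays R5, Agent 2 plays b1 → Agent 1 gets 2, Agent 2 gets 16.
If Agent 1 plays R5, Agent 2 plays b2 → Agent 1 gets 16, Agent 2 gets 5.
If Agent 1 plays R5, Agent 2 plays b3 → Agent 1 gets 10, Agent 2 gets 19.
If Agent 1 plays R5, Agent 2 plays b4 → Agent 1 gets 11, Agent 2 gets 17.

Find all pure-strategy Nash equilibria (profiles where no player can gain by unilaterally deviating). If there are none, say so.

Agent 1 against b1: payoffs 13, 15, 16, 9, 2 → best response R3.
Agent 1 against b2: payoffs 18, 5, 4, 3, 16 → best response R1.
Agent 1 against b3: payoffs 14, 3, 16, 13, 10 → best response R3.
Agent 1 against b4: payoffs 17, 20, 12, 14, 11 → best response R2.
Agent 2 against R1: payoffs 16, 15, 7, 6 → best response b1.
Agent 2 against R2: payoffs 8, 14, 12, 5 → best response b2.
Agent 2 against R3: payoffs 13, 4, 7, 18 → best response b4.
Agent 2 against R4: payoffs 11, 2, 12, 5 → best response b3.
Agent 2 against R5: payoffs 16, 5, 19, 17 → best response b3.
No profile is a mutual best response for all players.

This game has no pure Nash equilibrium.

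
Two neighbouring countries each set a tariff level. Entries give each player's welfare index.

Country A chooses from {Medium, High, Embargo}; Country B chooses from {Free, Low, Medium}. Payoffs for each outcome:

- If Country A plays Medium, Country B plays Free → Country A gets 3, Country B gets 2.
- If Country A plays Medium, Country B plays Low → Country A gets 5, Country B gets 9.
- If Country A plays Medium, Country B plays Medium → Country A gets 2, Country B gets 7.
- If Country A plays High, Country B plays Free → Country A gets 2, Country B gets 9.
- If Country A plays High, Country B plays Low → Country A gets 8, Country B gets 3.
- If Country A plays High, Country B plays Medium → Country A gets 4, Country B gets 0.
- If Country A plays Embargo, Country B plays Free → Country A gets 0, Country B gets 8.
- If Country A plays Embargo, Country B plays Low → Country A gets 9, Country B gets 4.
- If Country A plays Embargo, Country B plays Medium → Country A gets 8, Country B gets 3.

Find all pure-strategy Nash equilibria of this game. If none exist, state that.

For each player, find the best response to each opponent profile; mutual best responses are the pure NE.
Country A against Free: payoffs 3, 2, 0 → best response Medium.
Country A against Low: payoffs 5, 8, 9 → best response Embargo.
Country A against Medium: payoffs 2, 4, 8 → best response Embargo.
Country B against Medium: payoffs 2, 9, 7 → best response Low.
Country B against High: payoffs 9, 3, 0 → best response Free.
Country B against Embargo: payoffs 8, 4, 3 → best response Free.
No profile is a mutual best response for all players.

No pure-strategy Nash equilibrium.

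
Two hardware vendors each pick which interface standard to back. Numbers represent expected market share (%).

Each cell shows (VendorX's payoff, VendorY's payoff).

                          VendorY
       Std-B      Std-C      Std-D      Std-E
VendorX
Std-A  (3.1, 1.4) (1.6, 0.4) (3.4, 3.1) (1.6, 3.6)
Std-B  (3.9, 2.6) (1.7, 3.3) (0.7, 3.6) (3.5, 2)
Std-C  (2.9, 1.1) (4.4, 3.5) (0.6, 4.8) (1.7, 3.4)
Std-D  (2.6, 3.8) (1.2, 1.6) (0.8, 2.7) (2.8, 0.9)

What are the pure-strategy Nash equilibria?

VendorX against Std-B: payoffs 3.1, 3.9, 2.9, 2.6 → best response Std-B.
VendorX against Std-C: payoffs 1.6, 1.7, 4.4, 1.2 → best response Std-C.
VendorX against Std-D: payoffs 3.4, 0.7, 0.6, 0.8 → best response Std-A.
VendorX against Std-E: payoffs 1.6, 3.5, 1.7, 2.8 → best response Std-B.
VendorY against Std-A: payoffs 1.4, 0.4, 3.1, 3.6 → best response Std-E.
VendorY against Std-B: payoffs 2.6, 3.3, 3.6, 2 → best response Std-D.
VendorY against Std-C: payoffs 1.1, 3.5, 4.8, 3.4 → best response Std-D.
VendorY against Std-D: payoffs 3.8, 1.6, 2.7, 0.9 → best response Std-B.
No profile is a mutual best response for all players.

There is no pure-strategy Nash equilibrium.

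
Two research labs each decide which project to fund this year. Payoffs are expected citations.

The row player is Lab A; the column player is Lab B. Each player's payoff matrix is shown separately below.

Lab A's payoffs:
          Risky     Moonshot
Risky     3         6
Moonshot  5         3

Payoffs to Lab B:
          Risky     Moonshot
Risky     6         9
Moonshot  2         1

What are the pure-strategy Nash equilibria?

Mark each player's best response to every combination of opponents' strategies; a profile where every player is best-responding is a pure Nash equilibrium.
Lab A against Risky: payoffs 3, 5 → best response Moonshot.
Lab A against Moonshot: payoffs 6, 3 → best response Risky.
Lab B against Risky: payoffs 6, 9 → best response Moonshot.
Lab B against Moonshot: payoffs 2, 1 → best response Risky.
Mutual best responses: (Risky, Moonshot); (Moonshot, Risky).

The pure Nash equilibria are (Risky, Moonshot) and (Moonshot, Risky).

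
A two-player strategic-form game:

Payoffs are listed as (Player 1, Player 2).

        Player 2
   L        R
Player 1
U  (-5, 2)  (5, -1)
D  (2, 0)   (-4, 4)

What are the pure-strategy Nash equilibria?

There is no pure-strategy Nash equilibrium.

Player 1 against L: payoffs -5, 2 → best response D.
Player 1 against R: payoffs 5, -4 → best response U.
Player 2 against U: payoffs 2, -1 → best response L.
Player 2 against D: payoffs 0, 4 → best response R.
No profile is a mutual best response for all players.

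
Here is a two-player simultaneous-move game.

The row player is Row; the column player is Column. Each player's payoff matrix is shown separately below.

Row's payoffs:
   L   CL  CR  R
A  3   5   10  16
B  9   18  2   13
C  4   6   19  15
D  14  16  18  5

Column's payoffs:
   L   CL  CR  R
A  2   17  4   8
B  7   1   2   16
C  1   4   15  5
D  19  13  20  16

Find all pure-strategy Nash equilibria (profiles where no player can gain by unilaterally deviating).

The unique pure-strategy Nash equilibrium is (C, CR).

(A, L): Row can switch to B (3 → 9). Not NE.
(A, CL): Row can switch to B (5 → 18). Not NE.
(A, CR): Row can switch to C (10 → 19). Not NE.
(A, R): Column can switch to CL (8 → 17). Not NE.
(B, L): Row can switch to D (9 → 14). Not NE.
(B, CL): Column can switch to L (1 → 7). Not NE.
(B, CR): Row can switch to A (2 → 10). Not NE.
(B, R): Row can switch to A (13 → 16). Not NE.
(C, L): Row can switch to B (4 → 9). Not NE.
(C, CL): Row can switch to B (6 → 18). Not NE.
(C, CR): Row gets 19, best alternative 18; Column gets 15, best alternative 5. No profitable deviation — NE.
(C, R): Row can switch to A (15 → 16). Not NE.
(D, L): Column can switch to CR (19 → 20). Not NE.
(The remaining 3 profiles each have a profitable deviation by the same check.)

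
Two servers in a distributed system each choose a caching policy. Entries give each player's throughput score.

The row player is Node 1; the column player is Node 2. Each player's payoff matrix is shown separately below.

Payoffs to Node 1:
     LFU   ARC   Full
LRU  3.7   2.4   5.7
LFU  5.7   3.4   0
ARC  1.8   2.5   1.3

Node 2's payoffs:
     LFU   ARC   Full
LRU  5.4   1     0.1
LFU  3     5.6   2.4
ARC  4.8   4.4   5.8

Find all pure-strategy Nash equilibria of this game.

For each player, find the best response to each opponent profile; mutual best responses are the pure NE.
Node 1 against LFU: payoffs 3.7, 5.7, 1.8 → best response LFU.
Node 1 against ARC: payoffs 2.4, 3.4, 2.5 → best response LFU.
Node 1 against Full: payoffs 5.7, 0, 1.3 → best response LRU.
Node 2 against LRU: payoffs 5.4, 1, 0.1 → best response LFU.
Node 2 against LFU: payoffs 3, 5.6, 2.4 → best response ARC.
Node 2 against ARC: payoffs 4.8, 4.4, 5.8 → best response Full.
Mutual best responses: (LFU, ARC).

(LFU, ARC)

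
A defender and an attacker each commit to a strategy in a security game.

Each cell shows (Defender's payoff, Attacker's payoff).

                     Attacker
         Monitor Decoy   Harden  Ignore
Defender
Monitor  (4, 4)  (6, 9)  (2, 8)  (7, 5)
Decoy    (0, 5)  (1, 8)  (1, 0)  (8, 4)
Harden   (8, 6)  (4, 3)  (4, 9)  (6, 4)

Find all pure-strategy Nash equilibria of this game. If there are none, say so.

(Monitor, Decoy); (Harden, Harden)

(Monitor, Monitor): Defender can switch to Harden (4 → 8). Not NE.
(Monitor, Decoy): Defender gets 6, best alternative 4; Attacker gets 9, best alternative 8. No profitable deviation — NE.
(Monitor, Harden): Defender can switch to Harden (2 → 4). Not NE.
(Monitor, Ignore): Defender can switch to Decoy (7 → 8). Not NE.
(Decoy, Monitor): Defender can switch to Monitor (0 → 4). Not NE.
(Decoy, Decoy): Defender can switch to Monitor (1 → 6). Not NE.
(Decoy, Harden): Defender can switch to Monitor (1 → 2). Not NE.
(Harden, Harden): Defender gets 4, best alternative 2; Attacker gets 9, best alternative 6. No profitable deviation — NE.
(The remaining 4 profiles each have a profitable deviation by the same check.)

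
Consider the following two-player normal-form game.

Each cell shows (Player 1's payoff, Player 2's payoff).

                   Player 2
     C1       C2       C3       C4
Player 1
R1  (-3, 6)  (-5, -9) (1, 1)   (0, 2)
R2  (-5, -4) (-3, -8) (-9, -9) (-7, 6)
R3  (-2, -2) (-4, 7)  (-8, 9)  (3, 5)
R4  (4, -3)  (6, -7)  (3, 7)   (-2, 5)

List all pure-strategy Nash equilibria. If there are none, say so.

Player 1 against C1: payoffs -3, -5, -2, 4 → best response R4.
Player 1 against C2: payoffs -5, -3, -4, 6 → best response R4.
Player 1 against C3: payoffs 1, -9, -8, 3 → best response R4.
Player 1 against C4: payoffs 0, -7, 3, -2 → best response R3.
Player 2 against R1: payoffs 6, -9, 1, 2 → best response C1.
Player 2 against R2: payoffs -4, -8, -9, 6 → best response C4.
Player 2 against R3: payoffs -2, 7, 9, 5 → best response C3.
Player 2 against R4: payoffs -3, -7, 7, 5 → best response C3.
Mutual best responses: (R4, C3).

(R4, C3)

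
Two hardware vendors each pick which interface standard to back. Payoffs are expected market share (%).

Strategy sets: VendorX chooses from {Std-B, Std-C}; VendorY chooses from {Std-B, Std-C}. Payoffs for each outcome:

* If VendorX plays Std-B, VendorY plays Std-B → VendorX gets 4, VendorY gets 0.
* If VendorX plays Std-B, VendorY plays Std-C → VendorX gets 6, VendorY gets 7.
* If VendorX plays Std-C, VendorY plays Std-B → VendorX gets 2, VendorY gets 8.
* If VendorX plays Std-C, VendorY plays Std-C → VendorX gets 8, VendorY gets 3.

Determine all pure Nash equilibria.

VendorX against Std-B: payoffs 4, 2 → best response Std-B.
VendorX against Std-C: payoffs 6, 8 → best response Std-C.
VendorY against Std-B: payoffs 0, 7 → best response Std-C.
VendorY against Std-C: payoffs 8, 3 → best response Std-B.
No profile is a mutual best response for all players.

This game has no pure Nash equilibrium.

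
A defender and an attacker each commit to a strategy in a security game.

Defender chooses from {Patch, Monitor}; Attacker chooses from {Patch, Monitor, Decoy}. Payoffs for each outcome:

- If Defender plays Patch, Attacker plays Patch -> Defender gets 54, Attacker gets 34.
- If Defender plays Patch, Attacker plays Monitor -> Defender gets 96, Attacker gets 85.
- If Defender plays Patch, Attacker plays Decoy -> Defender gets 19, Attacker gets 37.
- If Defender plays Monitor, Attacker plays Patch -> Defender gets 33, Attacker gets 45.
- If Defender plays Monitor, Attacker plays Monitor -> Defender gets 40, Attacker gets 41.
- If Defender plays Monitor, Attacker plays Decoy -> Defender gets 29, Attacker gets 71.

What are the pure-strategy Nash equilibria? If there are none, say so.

For each player, find the best response to each opponent profile; mutual best responses are the pure NE.
Defender against Patch: payoffs 54, 33 → best response Patch.
Defender against Monitor: payoffs 96, 40 → best response Patch.
Defender against Decoy: payoffs 19, 29 → best response Monitor.
Attacker against Patch: payoffs 34, 85, 37 → best response Monitor.
Attacker against Monitor: payoffs 45, 41, 71 → best response Decoy.
Mutual best responses: (Patch, Monitor); (Monitor, Decoy).

(Patch, Monitor); (Monitor, Decoy)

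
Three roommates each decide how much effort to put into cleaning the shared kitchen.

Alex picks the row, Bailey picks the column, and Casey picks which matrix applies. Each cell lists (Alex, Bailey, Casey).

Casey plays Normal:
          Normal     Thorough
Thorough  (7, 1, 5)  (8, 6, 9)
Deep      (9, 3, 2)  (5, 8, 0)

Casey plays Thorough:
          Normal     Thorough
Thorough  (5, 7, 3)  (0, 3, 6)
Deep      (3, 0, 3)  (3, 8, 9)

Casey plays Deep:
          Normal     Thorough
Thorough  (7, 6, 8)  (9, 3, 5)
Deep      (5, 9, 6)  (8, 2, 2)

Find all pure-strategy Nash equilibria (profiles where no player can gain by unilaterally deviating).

Check each profile: it is a Nash equilibrium iff no player can strictly gain by switching unilaterally.
(Thorough, Normal, Normal): Alex can switch to Deep (7 → 9). Not NE.
(Thorough, Normal, Thorough): Casey can switch to Normal (3 → 5). Not NE.
(Thorough, Normal, Deep): Alex gets 7, best alternative 5; Bailey gets 6, best alternative 3; Casey gets 8, best alternative 5. No profitable deviation — NE.
(Thorough, Thorough, Normal): Alex gets 8, best alternative 5; Bailey gets 6, best alternative 1; Casey gets 9, best alternative 6. No profitable deviation — NE.
(Thorough, Thorough, Thorough): Alex can switch to Deep (0 → 3). Not NE.
(Thorough, Thorough, Deep): Bailey can switch to Normal (3 → 6). Not NE.
(Deep, Normal, Normal): Bailey can switch to Thorough (3 → 8). Not NE.
(Deep, Normal, Thorough): Alex can switch to Thorough (3 → 5). Not NE.
(Deep, Thorough, Thorough): Alex gets 3, best alternative 0; Bailey gets 8, best alternative 0; Casey gets 9, best alternative 2. No profitable deviation — NE.
(The remaining 3 profiles each have a profitable deviation by the same check.)

(Thorough, Normal, Deep), (Thorough, Thorough, Normal), (Deep, Thorough, Thorough)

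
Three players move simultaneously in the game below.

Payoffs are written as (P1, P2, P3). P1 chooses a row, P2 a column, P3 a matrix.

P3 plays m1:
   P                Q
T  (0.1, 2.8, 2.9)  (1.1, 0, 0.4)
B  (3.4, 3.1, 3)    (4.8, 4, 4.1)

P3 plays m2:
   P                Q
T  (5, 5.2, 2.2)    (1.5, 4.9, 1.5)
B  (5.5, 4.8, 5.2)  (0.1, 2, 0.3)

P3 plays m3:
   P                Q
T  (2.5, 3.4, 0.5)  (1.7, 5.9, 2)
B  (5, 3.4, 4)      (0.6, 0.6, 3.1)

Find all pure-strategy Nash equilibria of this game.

For each strategy profile, look for a profitable unilateral deviation.
(T, P, m1): P1 can switch to B (0.1 → 3.4). Not NE.
(T, P, m2): P1 can switch to B (5 → 5.5). Not NE.
(T, P, m3): P1 can switch to B (2.5 → 5). Not NE.
(T, Q, m1): P1 can switch to B (1.1 → 4.8). Not NE.
(T, Q, m2): P2 can switch to P (4.9 → 5.2). Not NE.
(T, Q, m3): P1 gets 1.7, best alternative 0.6; P2 gets 5.9, best alternative 3.4; P3 gets 2, best alternative 1.5. No profitable deviation — NE.
(B, P, m1): P2 can switch to Q (3.1 → 4). Not NE.
(B, P, m2): P1 gets 5.5, best alternative 5; P2 gets 4.8, best alternative 2; P3 gets 5.2, best alternative 4. No profitable deviation — NE.
(B, P, m3): P3 can switch to m2 (4 → 5.2). Not NE.
(B, Q, m1): P1 gets 4.8, best alternative 1.1; P2 gets 4, best alternative 3.1; P3 gets 4.1, best alternative 3.1. No profitable deviation — NE.
(B, Q, m2): P1 can switch to T (0.1 → 1.5). Not NE.
(B, Q, m3): P1 can switch to T (0.6 → 1.7). Not NE.

(T, Q, m3) and (B, P, m2) and (B, Q, m1)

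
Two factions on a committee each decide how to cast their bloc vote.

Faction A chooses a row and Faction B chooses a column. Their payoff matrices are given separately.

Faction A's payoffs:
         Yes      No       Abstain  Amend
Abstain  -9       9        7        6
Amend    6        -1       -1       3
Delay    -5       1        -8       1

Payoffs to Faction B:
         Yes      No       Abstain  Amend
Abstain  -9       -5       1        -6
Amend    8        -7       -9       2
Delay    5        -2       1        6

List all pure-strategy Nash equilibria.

(Abstain, Abstain); (Amend, Yes)

Faction A against Yes: payoffs -9, 6, -5 → best response Amend.
Faction A against No: payoffs 9, -1, 1 → best response Abstain.
Faction A against Abstain: payoffs 7, -1, -8 → best response Abstain.
Faction A against Amend: payoffs 6, 3, 1 → best response Abstain.
Faction B against Abstain: payoffs -9, -5, 1, -6 → best response Abstain.
Faction B against Amend: payoffs 8, -7, -9, 2 → best response Yes.
Faction B against Delay: payoffs 5, -2, 1, 6 → best response Amend.
Mutual best responses: (Abstain, Abstain); (Amend, Yes).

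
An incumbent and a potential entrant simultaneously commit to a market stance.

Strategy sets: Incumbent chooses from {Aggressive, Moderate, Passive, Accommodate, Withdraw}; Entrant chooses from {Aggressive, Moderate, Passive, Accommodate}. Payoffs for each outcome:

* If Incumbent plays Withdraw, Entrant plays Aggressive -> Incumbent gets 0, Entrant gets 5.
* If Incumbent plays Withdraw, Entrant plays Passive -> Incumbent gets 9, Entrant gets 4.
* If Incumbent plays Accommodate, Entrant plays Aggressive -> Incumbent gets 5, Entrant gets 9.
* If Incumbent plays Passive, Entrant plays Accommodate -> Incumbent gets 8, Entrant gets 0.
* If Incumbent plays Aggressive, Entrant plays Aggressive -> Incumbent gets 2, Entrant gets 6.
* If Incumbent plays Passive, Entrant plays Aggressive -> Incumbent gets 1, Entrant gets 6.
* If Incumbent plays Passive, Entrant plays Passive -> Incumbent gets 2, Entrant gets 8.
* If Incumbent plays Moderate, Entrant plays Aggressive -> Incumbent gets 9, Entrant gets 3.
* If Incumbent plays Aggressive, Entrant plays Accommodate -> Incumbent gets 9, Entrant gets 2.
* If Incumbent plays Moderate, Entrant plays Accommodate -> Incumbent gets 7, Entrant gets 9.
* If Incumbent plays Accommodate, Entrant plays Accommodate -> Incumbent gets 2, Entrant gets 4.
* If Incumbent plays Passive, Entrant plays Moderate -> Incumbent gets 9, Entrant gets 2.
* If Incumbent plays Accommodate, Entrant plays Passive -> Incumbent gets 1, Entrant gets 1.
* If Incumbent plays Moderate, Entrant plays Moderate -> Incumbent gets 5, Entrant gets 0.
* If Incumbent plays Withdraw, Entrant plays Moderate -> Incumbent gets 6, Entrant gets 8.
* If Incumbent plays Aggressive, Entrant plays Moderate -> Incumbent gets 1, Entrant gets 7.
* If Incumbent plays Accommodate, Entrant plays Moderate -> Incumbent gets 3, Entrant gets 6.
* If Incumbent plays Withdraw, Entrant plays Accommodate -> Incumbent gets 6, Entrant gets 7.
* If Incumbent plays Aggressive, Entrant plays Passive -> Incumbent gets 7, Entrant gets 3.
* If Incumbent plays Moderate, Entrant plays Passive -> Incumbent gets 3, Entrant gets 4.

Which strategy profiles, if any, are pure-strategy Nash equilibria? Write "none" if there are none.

This game has no pure Nash equilibrium.

For each strategy profile, look for a profitable unilateral deviation.
(Aggressive, Aggressive): Incumbent can switch to Moderate (2 → 9). Not NE.
(Aggressive, Moderate): Incumbent can switch to Moderate (1 → 5). Not NE.
(Aggressive, Passive): Incumbent can switch to Withdraw (7 → 9). Not NE.
(Aggressive, Accommodate): Entrant can switch to Aggressive (2 → 6). Not NE.
(Moderate, Aggressive): Entrant can switch to Passive (3 → 4). Not NE.
(Moderate, Moderate): Incumbent can switch to Passive (5 → 9). Not NE.
(The remaining 14 profiles each have a profitable deviation by the same check.)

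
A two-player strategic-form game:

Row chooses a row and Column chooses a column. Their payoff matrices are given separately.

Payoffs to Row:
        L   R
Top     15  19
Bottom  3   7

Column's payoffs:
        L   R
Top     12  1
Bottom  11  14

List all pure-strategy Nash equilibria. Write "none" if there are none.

(Top, L)

(Top, L): Row gets 15, best alternative 3; Column gets 12, best alternative 1. No profitable deviation — NE.
(Top, R): Column can switch to L (1 → 12). Not NE.
(Bottom, L): Row can switch to Top (3 → 15). Not NE.
(Bottom, R): Row can switch to Top (7 → 19). Not NE.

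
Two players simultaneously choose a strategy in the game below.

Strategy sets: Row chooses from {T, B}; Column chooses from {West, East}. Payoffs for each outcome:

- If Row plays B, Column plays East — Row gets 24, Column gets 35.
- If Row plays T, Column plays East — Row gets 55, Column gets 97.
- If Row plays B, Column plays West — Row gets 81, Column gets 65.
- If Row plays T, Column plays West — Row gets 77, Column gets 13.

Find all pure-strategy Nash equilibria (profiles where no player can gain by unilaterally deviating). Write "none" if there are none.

(T, East) and (B, West)

For each player, find the best response to each opponent profile; mutual best responses are the pure NE.
Row against West: payoffs 77, 81 → best response B.
Row against East: payoffs 55, 24 → best response T.
Column against T: payoffs 13, 97 → best response East.
Column against B: payoffs 65, 35 → best response West.
Mutual best responses: (T, East); (B, West).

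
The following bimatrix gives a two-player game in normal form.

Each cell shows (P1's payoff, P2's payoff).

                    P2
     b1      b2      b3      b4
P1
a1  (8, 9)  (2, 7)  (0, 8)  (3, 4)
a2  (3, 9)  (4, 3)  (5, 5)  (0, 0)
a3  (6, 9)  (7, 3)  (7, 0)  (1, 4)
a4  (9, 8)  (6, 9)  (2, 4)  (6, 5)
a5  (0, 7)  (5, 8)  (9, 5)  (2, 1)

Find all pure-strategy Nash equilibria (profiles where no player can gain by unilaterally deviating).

Check each profile: it is a Nash equilibrium iff no player can strictly gain by switching unilaterally.
(a1, b1): P1 can switch to a4 (8 → 9). Not NE.
(a1, b2): P1 can switch to a2 (2 → 4). Not NE.
(a1, b3): P1 can switch to a2 (0 → 5). Not NE.
(a1, b4): P1 can switch to a4 (3 → 6). Not NE.
(a2, b1): P1 can switch to a1 (3 → 8). Not NE.
(a2, b2): P1 can switch to a3 (4 → 7). Not NE.
(a2, b3): P1 can switch to a3 (5 → 7). Not NE.
(a2, b4): P1 can switch to a1 (0 → 3). Not NE.
(a3, b1): P1 can switch to a1 (6 → 8). Not NE.
(a3, b2): P2 can switch to b1 (3 → 9). Not NE.
(a3, b3): P1 can switch to a5 (7 → 9). Not NE.
(a3, b4): P1 can switch to a1 (1 → 3). Not NE.
(The remaining 8 profiles each have a profitable deviation by the same check.)

none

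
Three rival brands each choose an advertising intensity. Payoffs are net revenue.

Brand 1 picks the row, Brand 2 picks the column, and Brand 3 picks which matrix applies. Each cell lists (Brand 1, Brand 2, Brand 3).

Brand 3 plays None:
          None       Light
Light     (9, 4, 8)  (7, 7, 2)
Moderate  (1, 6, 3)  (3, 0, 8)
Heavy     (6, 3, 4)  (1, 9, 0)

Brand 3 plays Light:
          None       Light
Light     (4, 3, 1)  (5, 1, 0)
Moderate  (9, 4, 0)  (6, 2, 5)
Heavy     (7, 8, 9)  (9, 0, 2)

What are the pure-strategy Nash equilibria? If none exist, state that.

The unique pure-strategy Nash equilibrium is (Light, Light, None).

Mark each player's best response to every combination of opponents' strategies; a profile where every player is best-responding is a pure Nash equilibrium.
Brand 1 against (None, None): payoffs 9, 1, 6 → best response Light.
Brand 1 against (None, Light): payoffs 4, 9, 7 → best response Moderate.
Brand 1 against (Light, None): payoffs 7, 3, 1 → best response Light.
Brand 1 against (Light, Light): payoffs 5, 6, 9 → best response Heavy.
Brand 2 against (Light, None): payoffs 4, 7 → best response Light.
Brand 2 against (Light, Light): payoffs 3, 1 → best response None.
Brand 2 against (Moderate, None): payoffs 6, 0 → best response None.
Brand 2 against (Moderate, Light): payoffs 4, 2 → best response None.
Brand 2 against (Heavy, None): payoffs 3, 9 → best response Light.
Brand 2 against (Heavy, Light): payoffs 8, 0 → best response None.
Brand 3 against (Light, None): payoffs 8, 1 → best response None.
Brand 3 against (Light, Light): payoffs 2, 0 → best response None.
Brand 3 against (Moderate, None): payoffs 3, 0 → best response None.
Brand 3 against (Moderate, Light): payoffs 8, 5 → best response None.
Brand 3 against (Heavy, None): payoffs 4, 9 → best response Light.
Brand 3 against (Heavy, Light): payoffs 0, 2 → best response Light.
Mutual best responses: (Light, Light, None).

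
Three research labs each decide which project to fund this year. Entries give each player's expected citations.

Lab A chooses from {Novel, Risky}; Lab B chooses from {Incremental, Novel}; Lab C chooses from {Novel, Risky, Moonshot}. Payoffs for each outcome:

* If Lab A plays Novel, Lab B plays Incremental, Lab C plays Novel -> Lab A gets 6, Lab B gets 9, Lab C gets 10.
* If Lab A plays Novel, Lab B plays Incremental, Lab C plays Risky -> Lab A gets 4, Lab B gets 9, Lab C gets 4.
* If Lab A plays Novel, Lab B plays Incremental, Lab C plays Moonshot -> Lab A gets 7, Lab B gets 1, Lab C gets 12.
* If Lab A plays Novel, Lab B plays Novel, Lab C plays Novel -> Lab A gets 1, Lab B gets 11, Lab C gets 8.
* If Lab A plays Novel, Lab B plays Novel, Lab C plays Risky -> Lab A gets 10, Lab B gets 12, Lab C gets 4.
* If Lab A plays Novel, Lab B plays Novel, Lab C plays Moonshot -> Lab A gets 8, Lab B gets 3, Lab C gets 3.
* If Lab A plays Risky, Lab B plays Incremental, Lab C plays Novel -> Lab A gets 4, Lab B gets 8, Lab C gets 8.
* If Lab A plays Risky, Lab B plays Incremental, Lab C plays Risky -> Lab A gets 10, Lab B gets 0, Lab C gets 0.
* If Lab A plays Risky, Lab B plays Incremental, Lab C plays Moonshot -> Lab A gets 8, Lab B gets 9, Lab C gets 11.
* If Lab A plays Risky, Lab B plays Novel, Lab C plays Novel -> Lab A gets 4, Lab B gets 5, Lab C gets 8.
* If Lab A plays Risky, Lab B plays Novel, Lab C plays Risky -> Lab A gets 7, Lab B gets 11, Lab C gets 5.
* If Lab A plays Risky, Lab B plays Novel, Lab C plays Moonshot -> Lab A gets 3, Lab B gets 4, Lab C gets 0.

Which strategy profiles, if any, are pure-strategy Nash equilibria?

Mark each player's best response to every combination of opponents' strategies; a profile where every player is best-responding is a pure Nash equilibrium.
Lab A against (Incremental, Novel): payoffs 6, 4 → best response Novel.
Lab A against (Incremental, Risky): payoffs 4, 10 → best response Risky.
Lab A against (Incremental, Moonshot): payoffs 7, 8 → best response Risky.
Lab A against (Novel, Novel): payoffs 1, 4 → best response Risky.
Lab A against (Novel, Risky): payoffs 10, 7 → best response Novel.
Lab A against (Novel, Moonshot): payoffs 8, 3 → best response Novel.
Lab B against (Novel, Novel): payoffs 9, 11 → best response Novel.
Lab B against (Novel, Risky): payoffs 9, 12 → best response Novel.
Lab B against (Novel, Moonshot): payoffs 1, 3 → best response Novel.
Lab B against (Risky, Novel): payoffs 8, 5 → best response Incremental.
Lab B against (Risky, Risky): payoffs 0, 11 → best response Novel.
Lab B against (Risky, Moonshot): payoffs 9, 4 → best response Incremental.
Lab C against (Novel, Incremental): payoffs 10, 4, 12 → best response Moonshot.
Lab C against (Novel, Novel): payoffs 8, 4, 3 → best response Novel.
Lab C against (Risky, Incremental): payoffs 8, 0, 11 → best response Moonshot.
Lab C against (Risky, Novel): payoffs 8, 5, 0 → best response Novel.
Mutual best responses: (Risky, Incremental, Moonshot).

The unique pure-strategy Nash equilibrium is (Risky, Incremental, Moonshot).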